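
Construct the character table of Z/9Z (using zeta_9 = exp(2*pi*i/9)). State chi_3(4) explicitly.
Character table of Z/9Z (irreps indexed chi_0,...,chi_8 with chi_k(m) = zeta_9^(k*m), zeta_9 = exp(2*pi*i/9)):
  irrep \ class  {0} (size 1)  {1} (size 1)    {2} (size 1)    {3} (size 1)    {4} (size 1)    {5} (size 1)    {6} (size 1)    {7} (size 1)    {8} (size 1)  
  chi_0          1             1               1               1               1               1               1               1               1             
  chi_1          1             exp(2*I*pi/9)   exp(4*I*pi/9)   exp(2*I*pi/3)   exp(8*I*pi/9)   exp(-8*I*pi/9)  exp(-2*I*pi/3)  exp(-4*I*pi/9)  exp(-2*I*pi/9)
  chi_2          1             exp(4*I*pi/9)   exp(8*I*pi/9)   exp(-2*I*pi/3)  exp(-2*I*pi/9)  exp(2*I*pi/9)   exp(2*I*pi/3)   exp(-8*I*pi/9)  exp(-4*I*pi/9)
  chi_3          1             exp(2*I*pi/3)   exp(-2*I*pi/3)  1               exp(2*I*pi/3)   exp(-2*I*pi/3)  1               exp(2*I*pi/3)   exp(-2*I*pi/3)
  chi_4          1             exp(8*I*pi/9)   exp(-2*I*pi/9)  exp(2*I*pi/3)   exp(-4*I*pi/9)  exp(4*I*pi/9)   exp(-2*I*pi/3)  exp(2*I*pi/9)   exp(-8*I*pi/9)
  chi_5          1             exp(-8*I*pi/9)  exp(2*I*pi/9)   exp(-2*I*pi/3)  exp(4*I*pi/9)   exp(-4*I*pi/9)  exp(2*I*pi/3)   exp(-2*I*pi/9)  exp(8*I*pi/9) 
  chi_6          1             exp(-2*I*pi/3)  exp(2*I*pi/3)   1               exp(-2*I*pi/3)  exp(2*I*pi/3)   1               exp(-2*I*pi/3)  exp(2*I*pi/3) 
  chi_7          1             exp(-4*I*pi/9)  exp(-8*I*pi/9)  exp(2*I*pi/3)   exp(2*I*pi/9)   exp(-2*I*pi/9)  exp(-2*I*pi/3)  exp(8*I*pi/9)   exp(4*I*pi/9) 
  chi_8          1             exp(-2*I*pi/9)  exp(-4*I*pi/9)  exp(-2*I*pi/3)  exp(-8*I*pi/9)  exp(8*I*pi/9)   exp(2*I*pi/3)   exp(4*I*pi/9)   exp(2*I*pi/9) 

Spot check: chi_3(4) = zeta_9^(3*4) = zeta_9^12 = exp(2*I*pi/3).

Argument: Z/9Z is abelian, so all 9 irreducible complex representations are 1-dimensional. They are given by chi_k(m) = zeta_9^(k*m) for k = 0,...,8. Row orthogonality: sum_m chi_k(m) conj(chi_l(m)) = 9 * [k = l].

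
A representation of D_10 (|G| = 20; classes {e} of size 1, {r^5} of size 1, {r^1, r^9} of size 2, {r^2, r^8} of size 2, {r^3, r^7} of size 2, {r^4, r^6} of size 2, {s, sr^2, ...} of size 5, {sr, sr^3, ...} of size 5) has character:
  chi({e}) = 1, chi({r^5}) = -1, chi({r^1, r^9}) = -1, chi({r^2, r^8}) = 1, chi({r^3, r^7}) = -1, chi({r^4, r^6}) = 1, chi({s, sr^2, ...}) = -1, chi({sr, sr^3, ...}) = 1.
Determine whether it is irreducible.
Irreducible: <chi, chi> = 1.

Derivation: <chi, chi> = (1/|G|) sum_C |C| * |chi(C)|^2 = (1/20)[1*|1|^2 + 1*|-1|^2 + 2*|-1|^2 + 2*|1|^2 + 2*|-1|^2 + 2*|1|^2 + 5*|-1|^2 + 5*|1|^2]
  = (1/20)[(1) + (1) + (2) + (2) + (2) + (2) + (5) + (5)] = 20/20 = 1.
A character is irreducible iff <chi, chi> = 1, so this representation is irreducible.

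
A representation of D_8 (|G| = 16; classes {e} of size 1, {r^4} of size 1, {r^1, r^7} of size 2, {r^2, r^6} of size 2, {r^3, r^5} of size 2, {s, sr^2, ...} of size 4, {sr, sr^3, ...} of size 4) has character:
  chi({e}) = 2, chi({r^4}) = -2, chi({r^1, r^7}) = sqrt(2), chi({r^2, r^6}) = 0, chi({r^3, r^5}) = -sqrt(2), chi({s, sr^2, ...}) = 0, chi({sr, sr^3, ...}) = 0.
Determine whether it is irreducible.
Irreducible: <chi, chi> = 1.

Reasoning: <chi, chi> = (1/|G|) sum_C |C| * |chi(C)|^2 = (1/16)[1*|2|^2 + 1*|-2|^2 + 2*|sqrt(2)|^2 + 2*|0|^2 + 2*|-sqrt(2)|^2 + 4*|0|^2 + 4*|0|^2]
  = (1/16)[(4) + (4) + (4) + (0) + (4) + (0) + (0)] = 16/16 = 1.
A character is irreducible iff <chi, chi> = 1, so this representation is irreducible.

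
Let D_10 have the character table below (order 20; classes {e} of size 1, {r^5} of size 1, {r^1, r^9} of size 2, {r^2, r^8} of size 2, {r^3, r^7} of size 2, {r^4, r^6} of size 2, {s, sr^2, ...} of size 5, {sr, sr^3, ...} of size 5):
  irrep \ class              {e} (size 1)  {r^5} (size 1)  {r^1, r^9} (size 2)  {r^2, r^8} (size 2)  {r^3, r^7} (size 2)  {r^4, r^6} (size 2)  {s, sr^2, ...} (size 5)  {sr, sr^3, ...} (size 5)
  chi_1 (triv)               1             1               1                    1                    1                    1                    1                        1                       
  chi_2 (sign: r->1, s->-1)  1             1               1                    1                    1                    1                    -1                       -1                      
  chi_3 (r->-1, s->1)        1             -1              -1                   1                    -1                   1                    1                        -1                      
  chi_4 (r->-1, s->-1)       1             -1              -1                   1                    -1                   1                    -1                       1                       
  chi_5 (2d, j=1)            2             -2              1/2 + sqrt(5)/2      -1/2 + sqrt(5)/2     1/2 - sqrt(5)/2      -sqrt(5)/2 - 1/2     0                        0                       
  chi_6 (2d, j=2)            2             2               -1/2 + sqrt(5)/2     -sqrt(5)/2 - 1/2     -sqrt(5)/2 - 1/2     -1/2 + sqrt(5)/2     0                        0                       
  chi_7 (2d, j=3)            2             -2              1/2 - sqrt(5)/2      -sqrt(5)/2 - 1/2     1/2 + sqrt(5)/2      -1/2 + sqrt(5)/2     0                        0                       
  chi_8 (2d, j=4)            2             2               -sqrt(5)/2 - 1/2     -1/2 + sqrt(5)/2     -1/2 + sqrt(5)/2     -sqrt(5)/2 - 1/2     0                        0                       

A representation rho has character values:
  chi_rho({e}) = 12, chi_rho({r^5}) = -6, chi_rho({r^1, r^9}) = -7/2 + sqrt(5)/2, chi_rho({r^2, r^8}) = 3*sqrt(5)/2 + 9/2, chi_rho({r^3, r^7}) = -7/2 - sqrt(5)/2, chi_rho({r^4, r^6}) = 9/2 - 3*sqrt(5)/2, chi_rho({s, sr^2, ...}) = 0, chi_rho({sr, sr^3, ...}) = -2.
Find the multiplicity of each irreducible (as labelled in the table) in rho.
Multiplicities: chi_1: 0, chi_2: 1, chi_3: 3, chi_4: 2, chi_5: 2, chi_6: 0, chi_7: 0, chi_8: 1.

Proof sketch: Use <chi_rho, chi> = (1/|G|) sum_C |C| * chi_rho(C) * conj(chi(C)) with |G| = 20 for each irreducible chi in the table:
  <chi_rho, chi_1> = (1/20)[1*(12)*conj(1) + 1*(-6)*conj(1) + 2*(-7/2 + sqrt(5)/2)*conj(1) + 2*(3*sqrt(5)/2 + 9/2)*conj(1) + 2*(-7/2 - sqrt(5)/2)*conj(1) + 2*(9/2 - 3*sqrt(5)/2)*conj(1) + 5*(0)*conj(1) + 5*(-2)*conj(1)]
      = (1/20)[(12) + (-6) + (-7 + sqrt(5)) + (3*sqrt(5) + 9) + (-7 - sqrt(5)) + (9 - 3*sqrt(5)) + (0) + (-10)] = 0/20 = 0
  <chi_rho, chi_2> = (1/20)[1*(12)*conj(1) + 1*(-6)*conj(1) + 2*(-7/2 + sqrt(5)/2)*conj(1) + 2*(3*sqrt(5)/2 + 9/2)*conj(1) + 2*(-7/2 - sqrt(5)/2)*conj(1) + 2*(9/2 - 3*sqrt(5)/2)*conj(1) + 5*(0)*conj(-1) + 5*(-2)*conj(-1)]
      = (1/20)[(12) + (-6) + (-7 + sqrt(5)) + (3*sqrt(5) + 9) + (-7 - sqrt(5)) + (9 - 3*sqrt(5)) + (0) + (10)] = 20/20 = 1
  <chi_rho, chi_3> = (1/20)[1*(12)*conj(1) + 1*(-6)*conj(-1) + 2*(-7/2 + sqrt(5)/2)*conj(-1) + 2*(3*sqrt(5)/2 + 9/2)*conj(1) + 2*(-7/2 - sqrt(5)/2)*conj(-1) + 2*(9/2 - 3*sqrt(5)/2)*conj(1) + 5*(0)*conj(1) + 5*(-2)*conj(-1)]
      = (1/20)[(12) + (6) + (7 - sqrt(5)) + (3*sqrt(5) + 9) + (sqrt(5) + 7) + (9 - 3*sqrt(5)) + (0) + (10)] = 60/20 = 3
  <chi_rho, chi_4> = (1/20)[1*(12)*conj(1) + 1*(-6)*conj(-1) + 2*(-7/2 + sqrt(5)/2)*conj(-1) + 2*(3*sqrt(5)/2 + 9/2)*conj(1) + 2*(-7/2 - sqrt(5)/2)*conj(-1) + 2*(9/2 - 3*sqrt(5)/2)*conj(1) + 5*(0)*conj(-1) + 5*(-2)*conj(1)]
      = (1/20)[(12) + (6) + (7 - sqrt(5)) + (3*sqrt(5) + 9) + (sqrt(5) + 7) + (9 - 3*sqrt(5)) + (0) + (-10)] = 40/20 = 2
  <chi_rho, chi_5> = (1/20)[1*(12)*conj(2) + 1*(-6)*conj(-2) + 2*(-7/2 + sqrt(5)/2)*conj(1/2 + sqrt(5)/2) + 2*(3*sqrt(5)/2 + 9/2)*conj(-1/2 + sqrt(5)/2) + 2*(-7/2 - sqrt(5)/2)*conj(1/2 - sqrt(5)/2) + 2*(9/2 - 3*sqrt(5)/2)*conj(-sqrt(5)/2 - 1/2) + 5*(0)*conj(0) + 5*(-2)*conj(0)]
      = (1/20)[(24) + (12) + (-3*sqrt(5) - 1) + (3 + 3*sqrt(5)) + (-1 + 3*sqrt(5)) + (3 - 3*sqrt(5)) + (0) + (0)] = 40/20 = 2
  <chi_rho, chi_6> = (1/20)[1*(12)*conj(2) + 1*(-6)*conj(2) + 2*(-7/2 + sqrt(5)/2)*conj(-1/2 + sqrt(5)/2) + 2*(3*sqrt(5)/2 + 9/2)*conj(-sqrt(5)/2 - 1/2) + 2*(-7/2 - sqrt(5)/2)*conj(-sqrt(5)/2 - 1/2) + 2*(9/2 - 3*sqrt(5)/2)*conj(-1/2 + sqrt(5)/2) + 5*(0)*conj(0) + 5*(-2)*conj(0)]
      = (1/20)[(24) + (-12) + (6 - 4*sqrt(5)) + (-6*sqrt(5) - 12) + (6 + 4*sqrt(5)) + (-12 + 6*sqrt(5)) + (0) + (0)] = 0/20 = 0
  <chi_rho, chi_7> = (1/20)[1*(12)*conj(2) + 1*(-6)*conj(-2) + 2*(-7/2 + sqrt(5)/2)*conj(1/2 - sqrt(5)/2) + 2*(3*sqrt(5)/2 + 9/2)*conj(-sqrt(5)/2 - 1/2) + 2*(-7/2 - sqrt(5)/2)*conj(1/2 + sqrt(5)/2) + 2*(9/2 - 3*sqrt(5)/2)*conj(-1/2 + sqrt(5)/2) + 5*(0)*conj(0) + 5*(-2)*conj(0)]
      = (1/20)[(24) + (12) + (-6 + 4*sqrt(5)) + (-6*sqrt(5) - 12) + (-4*sqrt(5) - 6) + (-12 + 6*sqrt(5)) + (0) + (0)] = 0/20 = 0
  <chi_rho, chi_8> = (1/20)[1*(12)*conj(2) + 1*(-6)*conj(2) + 2*(-7/2 + sqrt(5)/2)*conj(-sqrt(5)/2 - 1/2) + 2*(3*sqrt(5)/2 + 9/2)*conj(-1/2 + sqrt(5)/2) + 2*(-7/2 - sqrt(5)/2)*conj(-1/2 + sqrt(5)/2) + 2*(9/2 - 3*sqrt(5)/2)*conj(-sqrt(5)/2 - 1/2) + 5*(0)*conj(0) + 5*(-2)*conj(0)]
      = (1/20)[(24) + (-12) + (1 + 3*sqrt(5)) + (3 + 3*sqrt(5)) + (1 - 3*sqrt(5)) + (3 - 3*sqrt(5)) + (0) + (0)] = 20/20 = 1
Dimension check: dim(rho) = sum (mult * dim) = 0*1 + 1*1 + 3*1 + 2*1 + 2*2 + 0*2 + 0*2 + 1*2 = 12 = chi_rho(e) = 12.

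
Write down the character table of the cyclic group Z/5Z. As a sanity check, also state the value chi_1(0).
Character table of Z/5Z (irreps indexed chi_0,...,chi_4 with chi_k(m) = zeta_5^(k*m), zeta_5 = exp(2*pi*i/5)):
  irrep \ class  {0} (size 1)  {1} (size 1)    {2} (size 1)    {3} (size 1)    {4} (size 1)  
  chi_0          1             1               1               1               1             
  chi_1          1             exp(2*I*pi/5)   exp(4*I*pi/5)   exp(-4*I*pi/5)  exp(-2*I*pi/5)
  chi_2          1             exp(4*I*pi/5)   exp(-2*I*pi/5)  exp(2*I*pi/5)   exp(-4*I*pi/5)
  chi_3          1             exp(-4*I*pi/5)  exp(2*I*pi/5)   exp(-2*I*pi/5)  exp(4*I*pi/5) 
  chi_4          1             exp(-2*I*pi/5)  exp(-4*I*pi/5)  exp(4*I*pi/5)   exp(2*I*pi/5) 

Spot check: chi_1(0) = zeta_5^(1*0) = zeta_5^0 = 1.

Explanation: Z/5Z is abelian, so all 5 irreducible complex representations are 1-dimensional. They are given by chi_k(m) = zeta_5^(k*m) for k = 0,...,4. Row orthogonality: sum_m chi_k(m) conj(chi_l(m)) = 5 * [k = l].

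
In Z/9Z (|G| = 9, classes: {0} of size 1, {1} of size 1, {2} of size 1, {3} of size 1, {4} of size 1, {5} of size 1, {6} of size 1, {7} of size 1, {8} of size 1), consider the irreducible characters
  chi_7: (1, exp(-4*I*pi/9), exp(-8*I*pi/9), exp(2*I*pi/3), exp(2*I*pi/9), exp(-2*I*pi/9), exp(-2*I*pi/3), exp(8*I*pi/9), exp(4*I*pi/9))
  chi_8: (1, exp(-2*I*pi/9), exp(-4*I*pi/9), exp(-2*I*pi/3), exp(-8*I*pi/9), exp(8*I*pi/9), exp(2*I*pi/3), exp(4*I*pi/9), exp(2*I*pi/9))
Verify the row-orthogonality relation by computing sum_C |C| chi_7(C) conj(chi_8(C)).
Sum = 0; so <chi_7, chi_8> = 0 (distinct irreducibles are orthogonal).

Proof sketch: Compute term by term over conjugacy classes (|C| * chi_7(C) * conj(chi_8(C))):
  1*(1)*conj(1) + 1*(exp(-4*I*pi/9))*conj(exp(-2*I*pi/9)) + 1*(exp(-8*I*pi/9))*conj(exp(-4*I*pi/9)) + 1*(exp(2*I*pi/3))*conj(exp(-2*I*pi/3)) + 1*(exp(2*I*pi/9))*conj(exp(-8*I*pi/9)) + 1*(exp(-2*I*pi/9))*conj(exp(8*I*pi/9)) + 1*(exp(-2*I*pi/3))*conj(exp(2*I*pi/3)) + 1*(exp(8*I*pi/9))*conj(exp(4*I*pi/9)) + 1*(exp(4*I*pi/9))*conj(exp(2*I*pi/9))
  = (1) + (exp(-2*I*pi/9)) + (exp(-4*I*pi/9)) + (exp(-2*I*pi/3)) + (exp(-8*I*pi/9)) + (exp(8*I*pi/9)) + (exp(2*I*pi/3)) + (exp(4*I*pi/9)) + (exp(2*I*pi/9))
  = 0.
(Exp terms are combined using exp(i*s)*conj(exp(i*t)) = exp(i*(s-t)), and sums of them are collapsed using the identity that for every m > 1 the m distinct m-th roots of unity sum to 0, e.g. 1 + exp(2*I*pi/3) + exp(-2*I*pi/3) = 0.)
Dividing by |G| = 9 gives 0/9 = 0, matching the row-orthogonality relation <chi_7, chi_8> = [chi_7 = chi_8].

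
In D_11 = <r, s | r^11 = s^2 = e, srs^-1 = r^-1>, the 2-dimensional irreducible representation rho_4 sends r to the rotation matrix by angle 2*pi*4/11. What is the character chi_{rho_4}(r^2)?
chi_{rho_4}(r^2) = 2*cos(2*pi*4*2/11) = -2*cos(5*pi/11)

Explanation: rho_4(r^2) is rotation by angle 2*pi*4*2/11, whose trace is 2*cos(2*pi*4*2/11) = -2*cos(5*pi/11).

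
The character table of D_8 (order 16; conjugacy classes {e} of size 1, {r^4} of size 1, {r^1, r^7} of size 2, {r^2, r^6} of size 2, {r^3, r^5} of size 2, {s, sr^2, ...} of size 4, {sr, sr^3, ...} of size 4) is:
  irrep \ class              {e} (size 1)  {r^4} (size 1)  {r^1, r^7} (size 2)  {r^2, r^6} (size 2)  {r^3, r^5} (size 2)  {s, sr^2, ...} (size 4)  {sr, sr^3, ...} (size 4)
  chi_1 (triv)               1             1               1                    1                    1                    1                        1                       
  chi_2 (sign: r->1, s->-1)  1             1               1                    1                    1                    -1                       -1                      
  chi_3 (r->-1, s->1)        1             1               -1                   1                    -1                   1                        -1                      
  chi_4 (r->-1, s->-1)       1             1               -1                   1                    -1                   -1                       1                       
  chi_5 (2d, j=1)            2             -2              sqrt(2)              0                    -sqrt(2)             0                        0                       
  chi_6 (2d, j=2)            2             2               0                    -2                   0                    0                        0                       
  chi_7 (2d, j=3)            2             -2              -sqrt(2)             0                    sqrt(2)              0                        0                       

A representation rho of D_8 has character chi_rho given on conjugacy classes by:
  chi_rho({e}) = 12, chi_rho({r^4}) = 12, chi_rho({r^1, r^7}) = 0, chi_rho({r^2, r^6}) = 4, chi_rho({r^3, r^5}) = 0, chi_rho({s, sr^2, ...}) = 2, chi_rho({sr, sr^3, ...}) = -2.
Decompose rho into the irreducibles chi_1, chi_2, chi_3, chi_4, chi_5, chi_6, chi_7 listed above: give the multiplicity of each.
Multiplicities: chi_1: 2, chi_2: 2, chi_3: 3, chi_4: 1, chi_5: 0, chi_6: 2, chi_7: 0.

Solution. Use <chi_rho, chi> = (1/|G|) sum_C |C| * chi_rho(C) * conj(chi(C)) with |G| = 16 for each irreducible chi in the table:
  <chi_rho, chi_1> = (1/16)[1*(12)*conj(1) + 1*(12)*conj(1) + 2*(0)*conj(1) + 2*(4)*conj(1) + 2*(0)*conj(1) + 4*(2)*conj(1) + 4*(-2)*conj(1)]
      = (1/16)[(12) + (12) + (0) + (8) + (0) + (8) + (-8)] = 32/16 = 2
  <chi_rho, chi_2> = (1/16)[1*(12)*conj(1) + 1*(12)*conj(1) + 2*(0)*conj(1) + 2*(4)*conj(1) + 2*(0)*conj(1) + 4*(2)*conj(-1) + 4*(-2)*conj(-1)]
      = (1/16)[(12) + (12) + (0) + (8) + (0) + (-8) + (8)] = 32/16 = 2
  <chi_rho, chi_3> = (1/16)[1*(12)*conj(1) + 1*(12)*conj(1) + 2*(0)*conj(-1) + 2*(4)*conj(1) + 2*(0)*conj(-1) + 4*(2)*conj(1) + 4*(-2)*conj(-1)]
      = (1/16)[(12) + (12) + (0) + (8) + (0) + (8) + (8)] = 48/16 = 3
  <chi_rho, chi_4> = (1/16)[1*(12)*conj(1) + 1*(12)*conj(1) + 2*(0)*conj(-1) + 2*(4)*conj(1) + 2*(0)*conj(-1) + 4*(2)*conj(-1) + 4*(-2)*conj(1)]
      = (1/16)[(12) + (12) + (0) + (8) + (0) + (-8) + (-8)] = 16/16 = 1
  <chi_rho, chi_5> = (1/16)[1*(12)*conj(2) + 1*(12)*conj(-2) + 2*(0)*conj(sqrt(2)) + 2*(4)*conj(0) + 2*(0)*conj(-sqrt(2)) + 4*(2)*conj(0) + 4*(-2)*conj(0)]
      = (1/16)[(24) + (-24) + (0) + (0) + (0) + (0) + (0)] = 0/16 = 0
  <chi_rho, chi_6> = (1/16)[1*(12)*conj(2) + 1*(12)*conj(2) + 2*(0)*conj(0) + 2*(4)*conj(-2) + 2*(0)*conj(0) + 4*(2)*conj(0) + 4*(-2)*conj(0)]
      = (1/16)[(24) + (24) + (0) + (-16) + (0) + (0) + (0)] = 32/16 = 2
  <chi_rho, chi_7> = (1/16)[1*(12)*conj(2) + 1*(12)*conj(-2) + 2*(0)*conj(-sqrt(2)) + 2*(4)*conj(0) + 2*(0)*conj(sqrt(2)) + 4*(2)*conj(0) + 4*(-2)*conj(0)]
      = (1/16)[(24) + (-24) + (0) + (0) + (0) + (0) + (0)] = 0/16 = 0
Dimension check: dim(rho) = sum (mult * dim) = 2*1 + 2*1 + 3*1 + 1*1 + 0*2 + 2*2 + 0*2 = 12 = chi_rho(e) = 12.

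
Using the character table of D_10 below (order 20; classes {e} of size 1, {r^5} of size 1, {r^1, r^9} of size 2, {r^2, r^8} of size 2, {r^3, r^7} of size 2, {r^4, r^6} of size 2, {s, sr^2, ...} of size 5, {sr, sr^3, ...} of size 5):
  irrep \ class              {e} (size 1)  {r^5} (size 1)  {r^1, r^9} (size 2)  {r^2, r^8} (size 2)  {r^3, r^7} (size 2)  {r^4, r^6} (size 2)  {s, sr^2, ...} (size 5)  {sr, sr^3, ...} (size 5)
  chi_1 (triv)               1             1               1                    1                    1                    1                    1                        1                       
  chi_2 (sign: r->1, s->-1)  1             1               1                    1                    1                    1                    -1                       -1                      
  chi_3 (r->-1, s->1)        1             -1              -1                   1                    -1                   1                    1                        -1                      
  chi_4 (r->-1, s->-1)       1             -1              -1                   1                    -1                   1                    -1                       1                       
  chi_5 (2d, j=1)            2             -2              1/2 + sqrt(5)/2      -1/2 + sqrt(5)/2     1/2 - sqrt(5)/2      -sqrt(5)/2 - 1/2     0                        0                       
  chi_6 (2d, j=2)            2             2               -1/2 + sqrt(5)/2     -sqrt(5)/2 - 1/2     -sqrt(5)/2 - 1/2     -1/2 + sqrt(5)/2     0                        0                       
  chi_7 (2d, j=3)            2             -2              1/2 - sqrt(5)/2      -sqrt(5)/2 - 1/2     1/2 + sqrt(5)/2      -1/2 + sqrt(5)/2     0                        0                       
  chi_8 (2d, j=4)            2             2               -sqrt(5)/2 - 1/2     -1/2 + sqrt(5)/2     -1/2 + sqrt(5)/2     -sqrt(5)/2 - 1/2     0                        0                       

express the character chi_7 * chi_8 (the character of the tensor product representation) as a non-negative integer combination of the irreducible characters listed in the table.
chi_7 tensor chi_8 = chi_5 + chi_7 (all other irreducibles have multiplicity 0).

Details: The character of a tensor product is the pointwise product (chi_7 * chi_8)(C) = chi_7(C) * chi_8(C):
  {e}: (2)*(2), {r^5}: (-2)*(2), {r^1, r^9}: (1/2 - sqrt(5)/2)*(-sqrt(5)/2 - 1/2), {r^2, r^8}: (-sqrt(5)/2 - 1/2)*(-1/2 + sqrt(5)/2), {r^3, r^7}: (1/2 + sqrt(5)/2)*(-1/2 + sqrt(5)/2), {r^4, r^6}: (-1/2 + sqrt(5)/2)*(-sqrt(5)/2 - 1/2), {s, sr^2, ...}: (0)*(0), {sr, sr^3, ...}: (0)*(0)
so (chi_7 * chi_8) takes values
  {e} -> 4, {r^5} -> -4, {r^1, r^9} -> 1, {r^2, r^8} -> -1, {r^3, r^7} -> 1, {r^4, r^6} -> -1, {s, sr^2, ...} -> 0, {sr, sr^3, ...} -> 0.
Now take the inner product of this character with each irreducible chi from the table, <chi_7*chi_8, chi> = (1/20) sum_C |C| (chi_7*chi_8)(C) conj(chi(C)):
  <chi_7*chi_8, chi_1> = (1/20)[1*(4)*conj(1) + 1*(-4)*conj(1) + 2*(1)*conj(1) + 2*(-1)*conj(1) + 2*(1)*conj(1) + 2*(-1)*conj(1) + 5*(0)*conj(1) + 5*(0)*conj(1)]
      = (1/20)[(4) + (-4) + (2) + (-2) + (2) + (-2) + (0) + (0)] = 0/20 = 0
  <chi_7*chi_8, chi_2> = (1/20)[1*(4)*conj(1) + 1*(-4)*conj(1) + 2*(1)*conj(1) + 2*(-1)*conj(1) + 2*(1)*conj(1) + 2*(-1)*conj(1) + 5*(0)*conj(-1) + 5*(0)*conj(-1)]
      = (1/20)[(4) + (-4) + (2) + (-2) + (2) + (-2) + (0) + (0)] = 0/20 = 0
  <chi_7*chi_8, chi_3> = (1/20)[1*(4)*conj(1) + 1*(-4)*conj(-1) + 2*(1)*conj(-1) + 2*(-1)*conj(1) + 2*(1)*conj(-1) + 2*(-1)*conj(1) + 5*(0)*conj(1) + 5*(0)*conj(-1)]
      = (1/20)[(4) + (4) + (-2) + (-2) + (-2) + (-2) + (0) + (0)] = 0/20 = 0
  <chi_7*chi_8, chi_4> = (1/20)[1*(4)*conj(1) + 1*(-4)*conj(-1) + 2*(1)*conj(-1) + 2*(-1)*conj(1) + 2*(1)*conj(-1) + 2*(-1)*conj(1) + 5*(0)*conj(-1) + 5*(0)*conj(1)]
      = (1/20)[(4) + (4) + (-2) + (-2) + (-2) + (-2) + (0) + (0)] = 0/20 = 0
  <chi_7*chi_8, chi_5> = (1/20)[1*(4)*conj(2) + 1*(-4)*conj(-2) + 2*(1)*conj(1/2 + sqrt(5)/2) + 2*(-1)*conj(-1/2 + sqrt(5)/2) + 2*(1)*conj(1/2 - sqrt(5)/2) + 2*(-1)*conj(-sqrt(5)/2 - 1/2) + 5*(0)*conj(0) + 5*(0)*conj(0)]
      = (1/20)[(8) + (8) + (1 + sqrt(5)) + (1 - sqrt(5)) + (1 - sqrt(5)) + (1 + sqrt(5)) + (0) + (0)] = 20/20 = 1
  <chi_7*chi_8, chi_6> = (1/20)[1*(4)*conj(2) + 1*(-4)*conj(2) + 2*(1)*conj(-1/2 + sqrt(5)/2) + 2*(-1)*conj(-sqrt(5)/2 - 1/2) + 2*(1)*conj(-sqrt(5)/2 - 1/2) + 2*(-1)*conj(-1/2 + sqrt(5)/2) + 5*(0)*conj(0) + 5*(0)*conj(0)]
      = (1/20)[(8) + (-8) + (-1 + sqrt(5)) + (1 + sqrt(5)) + (-sqrt(5) - 1) + (1 - sqrt(5)) + (0) + (0)] = 0/20 = 0
  <chi_7*chi_8, chi_7> = (1/20)[1*(4)*conj(2) + 1*(-4)*conj(-2) + 2*(1)*conj(1/2 - sqrt(5)/2) + 2*(-1)*conj(-sqrt(5)/2 - 1/2) + 2*(1)*conj(1/2 + sqrt(5)/2) + 2*(-1)*conj(-1/2 + sqrt(5)/2) + 5*(0)*conj(0) + 5*(0)*conj(0)]
      = (1/20)[(8) + (8) + (1 - sqrt(5)) + (1 + sqrt(5)) + (1 + sqrt(5)) + (1 - sqrt(5)) + (0) + (0)] = 20/20 = 1
  <chi_7*chi_8, chi_8> = (1/20)[1*(4)*conj(2) + 1*(-4)*conj(2) + 2*(1)*conj(-sqrt(5)/2 - 1/2) + 2*(-1)*conj(-1/2 + sqrt(5)/2) + 2*(1)*conj(-1/2 + sqrt(5)/2) + 2*(-1)*conj(-sqrt(5)/2 - 1/2) + 5*(0)*conj(0) + 5*(0)*conj(0)]
      = (1/20)[(8) + (-8) + (-sqrt(5) - 1) + (1 - sqrt(5)) + (-1 + sqrt(5)) + (1 + sqrt(5)) + (0) + (0)] = 0/20 = 0
Hence the multiplicities are chi_5: 1, chi_7: 1. Dimension check: dim(chi_7)*dim(chi_8) = 2*2 = 4 and sum (mult * dim) = 1*2 + 1*2 = 4.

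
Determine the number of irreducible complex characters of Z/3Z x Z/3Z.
9

Argument: The number of irreducible complex representations of a finite group equals its number of conjugacy classes. Z/3Z x Z/3Z is abelian of order 9, so every element is its own conjugacy class: 9 classes, so Z/3Z x Z/3Z (order 9) has exactly 9 irreducible complex representations.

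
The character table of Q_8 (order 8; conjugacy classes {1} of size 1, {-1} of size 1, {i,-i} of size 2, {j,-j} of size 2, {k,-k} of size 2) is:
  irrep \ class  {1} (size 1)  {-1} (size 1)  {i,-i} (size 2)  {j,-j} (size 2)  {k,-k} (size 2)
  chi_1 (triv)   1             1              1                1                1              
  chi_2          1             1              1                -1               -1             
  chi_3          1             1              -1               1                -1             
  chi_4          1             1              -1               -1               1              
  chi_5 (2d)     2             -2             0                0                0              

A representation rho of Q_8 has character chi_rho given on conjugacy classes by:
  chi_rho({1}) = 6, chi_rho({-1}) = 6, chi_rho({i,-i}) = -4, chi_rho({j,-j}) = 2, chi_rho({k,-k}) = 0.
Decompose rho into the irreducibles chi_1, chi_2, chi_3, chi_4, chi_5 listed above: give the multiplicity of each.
Multiplicities: chi_1: 1, chi_2: 0, chi_3: 3, chi_4: 2, chi_5: 0.

Explanation: Use <chi_rho, chi> = (1/|G|) sum_C |C| * chi_rho(C) * conj(chi(C)) with |G| = 8 for each irreducible chi in the table:
  <chi_rho, chi_1> = (1/8)[1*(6)*conj(1) + 1*(6)*conj(1) + 2*(-4)*conj(1) + 2*(2)*conj(1) + 2*(0)*conj(1)]
      = (1/8)[(6) + (6) + (-8) + (4) + (0)] = 8/8 = 1
  <chi_rho, chi_2> = (1/8)[1*(6)*conj(1) + 1*(6)*conj(1) + 2*(-4)*conj(1) + 2*(2)*conj(-1) + 2*(0)*conj(-1)]
      = (1/8)[(6) + (6) + (-8) + (-4) + (0)] = 0/8 = 0
  <chi_rho, chi_3> = (1/8)[1*(6)*conj(1) + 1*(6)*conj(1) + 2*(-4)*conj(-1) + 2*(2)*conj(1) + 2*(0)*conj(-1)]
      = (1/8)[(6) + (6) + (8) + (4) + (0)] = 24/8 = 3
  <chi_rho, chi_4> = (1/8)[1*(6)*conj(1) + 1*(6)*conj(1) + 2*(-4)*conj(-1) + 2*(2)*conj(-1) + 2*(0)*conj(1)]
      = (1/8)[(6) + (6) + (8) + (-4) + (0)] = 16/8 = 2
  <chi_rho, chi_5> = (1/8)[1*(6)*conj(2) + 1*(6)*conj(-2) + 2*(-4)*conj(0) + 2*(2)*conj(0) + 2*(0)*conj(0)]
      = (1/8)[(12) + (-12) + (0) + (0) + (0)] = 0/8 = 0
Dimension check: dim(rho) = sum (mult * dim) = 1*1 + 0*1 + 3*1 + 2*1 + 0*2 = 6 = chi_rho(e) = 6.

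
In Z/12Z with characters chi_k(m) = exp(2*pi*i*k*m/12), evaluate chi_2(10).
chi_2(10) = zeta_12^20 = exp(-2*I*pi/3)

Why: chi_2(10) = zeta_12^(2*10) = zeta_12^20. Since zeta_12^12 = 1, this equals zeta_12^8 = exp(2*pi*i*8/12) = exp(-2*I*pi/3).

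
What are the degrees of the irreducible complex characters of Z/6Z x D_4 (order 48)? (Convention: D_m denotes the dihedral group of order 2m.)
Dimensions: 1, 1, 1, 1, 1, 1, 1, 1, 1, 1, 1, 1, 1, 1, 1, 1, 1, 1, 1, 1, 1, 1, 1, 1, 2, 2, 2, 2, 2, 2

Argument: There are 30 irreducibles (= number of conjugacy classes). Their dimensions d_i satisfy sum d_i^2 = |G| = 48: 1 + 1 + 1 + 1 + 1 + 1 + 1 + 1 + 1 + 1 + 1 + 1 + 1 + 1 + 1 + 1 + 1 + 1 + 1 + 1 + 1 + 1 + 1 + 1 + 4 + 4 + 4 + 4 + 4 + 4 = 48. (For the product with Z/6Z: each of the 6 1-dim characters of Z/6Z tensors with each irrep of D_4, giving 6 copies of each D_4-dimension.)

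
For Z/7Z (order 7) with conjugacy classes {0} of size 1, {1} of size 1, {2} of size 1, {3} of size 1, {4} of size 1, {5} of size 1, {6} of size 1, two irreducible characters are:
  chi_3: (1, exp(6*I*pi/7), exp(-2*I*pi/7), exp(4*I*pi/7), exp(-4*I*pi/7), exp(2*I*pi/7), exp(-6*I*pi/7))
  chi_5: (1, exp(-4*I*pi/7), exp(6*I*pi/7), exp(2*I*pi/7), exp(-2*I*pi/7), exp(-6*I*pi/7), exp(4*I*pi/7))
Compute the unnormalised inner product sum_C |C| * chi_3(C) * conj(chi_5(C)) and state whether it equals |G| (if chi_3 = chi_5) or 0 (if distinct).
Sum = 0; so <chi_3, chi_5> = 0 (distinct irreducibles are orthogonal).

Explanation: Compute term by term over conjugacy classes (|C| * chi_3(C) * conj(chi_5(C))):
  1*(1)*conj(1) + 1*(exp(6*I*pi/7))*conj(exp(-4*I*pi/7)) + 1*(exp(-2*I*pi/7))*conj(exp(6*I*pi/7)) + 1*(exp(4*I*pi/7))*conj(exp(2*I*pi/7)) + 1*(exp(-4*I*pi/7))*conj(exp(-2*I*pi/7)) + 1*(exp(2*I*pi/7))*conj(exp(-6*I*pi/7)) + 1*(exp(-6*I*pi/7))*conj(exp(4*I*pi/7))
  = (1) + (exp(-4*I*pi/7)) + (exp(6*I*pi/7)) + (exp(2*I*pi/7)) + (exp(-2*I*pi/7)) + (exp(-6*I*pi/7)) + (exp(4*I*pi/7))
  = 0.
(Exp terms are combined using exp(i*s)*conj(exp(i*t)) = exp(i*(s-t)), and sums of them are collapsed using the identity that for every m > 1 the m distinct m-th roots of unity sum to 0, e.g. 1 + exp(2*I*pi/3) + exp(-2*I*pi/3) = 0.)
Dividing by |G| = 7 gives 0/7 = 0, matching the row-orthogonality relation <chi_3, chi_5> = [chi_3 = chi_5].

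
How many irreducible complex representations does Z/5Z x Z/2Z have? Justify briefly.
10

Justification: The number of irreducible complex representations of a finite group equals its number of conjugacy classes. Z/5Z x Z/2Z is abelian of order 10, so every element is its own conjugacy class: 10 classes, so Z/5Z x Z/2Z (order 10) has exactly 10 irreducible complex representations.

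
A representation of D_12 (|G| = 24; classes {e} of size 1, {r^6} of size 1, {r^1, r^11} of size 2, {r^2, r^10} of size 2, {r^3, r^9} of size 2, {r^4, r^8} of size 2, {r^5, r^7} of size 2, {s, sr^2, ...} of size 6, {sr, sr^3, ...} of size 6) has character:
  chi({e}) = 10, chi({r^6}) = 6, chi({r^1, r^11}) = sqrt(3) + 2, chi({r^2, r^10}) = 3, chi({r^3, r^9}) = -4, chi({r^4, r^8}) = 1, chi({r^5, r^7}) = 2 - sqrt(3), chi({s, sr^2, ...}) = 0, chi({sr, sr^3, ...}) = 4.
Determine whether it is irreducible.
Not irreducible (reducible): <chi, chi> = 13 > 1.

Reasoning: <chi, chi> = (1/|G|) sum_C |C| * |chi(C)|^2 = (1/24)[1*|10|^2 + 1*|6|^2 + 2*|sqrt(3) + 2|^2 + 2*|3|^2 + 2*|-4|^2 + 2*|1|^2 + 2*|2 - sqrt(3)|^2 + 6*|0|^2 + 6*|4|^2]
  = (1/24)[(100) + (36) + (8*sqrt(3) + 14) + (18) + (32) + (2) + (14 - 8*sqrt(3)) + (0) + (96)] = 312/24 = 13.
A character is irreducible iff <chi, chi> = 1, so this representation is reducible.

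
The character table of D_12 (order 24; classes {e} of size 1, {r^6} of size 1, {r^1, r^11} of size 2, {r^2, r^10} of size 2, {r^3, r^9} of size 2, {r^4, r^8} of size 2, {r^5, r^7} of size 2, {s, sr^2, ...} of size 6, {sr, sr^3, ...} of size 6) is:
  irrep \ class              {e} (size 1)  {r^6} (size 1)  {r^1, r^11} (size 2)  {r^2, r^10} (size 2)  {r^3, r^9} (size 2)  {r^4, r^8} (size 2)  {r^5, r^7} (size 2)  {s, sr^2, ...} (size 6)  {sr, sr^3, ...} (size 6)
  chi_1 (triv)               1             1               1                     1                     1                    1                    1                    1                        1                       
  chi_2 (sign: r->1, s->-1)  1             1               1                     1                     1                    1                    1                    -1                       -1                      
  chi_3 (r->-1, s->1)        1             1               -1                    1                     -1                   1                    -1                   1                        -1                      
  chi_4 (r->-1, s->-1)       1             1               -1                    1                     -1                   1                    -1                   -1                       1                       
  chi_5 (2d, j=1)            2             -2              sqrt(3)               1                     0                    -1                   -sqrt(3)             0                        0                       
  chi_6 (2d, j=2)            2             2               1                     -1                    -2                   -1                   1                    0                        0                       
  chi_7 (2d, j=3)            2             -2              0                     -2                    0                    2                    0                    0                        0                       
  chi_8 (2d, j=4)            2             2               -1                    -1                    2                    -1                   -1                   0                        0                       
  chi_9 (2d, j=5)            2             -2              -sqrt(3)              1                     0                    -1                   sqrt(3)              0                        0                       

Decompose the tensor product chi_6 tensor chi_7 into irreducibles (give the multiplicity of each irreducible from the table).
chi_6 tensor chi_7 = chi_5 + chi_9 (all other irreducibles have multiplicity 0).

Why: The character of a tensor product is the pointwise product (chi_6 * chi_7)(C) = chi_6(C) * chi_7(C):
  {e}: (2)*(2), {r^6}: (2)*(-2), {r^1, r^11}: (1)*(0), {r^2, r^10}: (-1)*(-2), {r^3, r^9}: (-2)*(0), {r^4, r^8}: (-1)*(2), {r^5, r^7}: (1)*(0), {s, sr^2, ...}: (0)*(0), {sr, sr^3, ...}: (0)*(0)
so (chi_6 * chi_7) takes values
  {e} -> 4, {r^6} -> -4, {r^1, r^11} -> 0, {r^2, r^10} -> 2, {r^3, r^9} -> 0, {r^4, r^8} -> -2, {r^5, r^7} -> 0, {s, sr^2, ...} -> 0, {sr, sr^3, ...} -> 0.
Now take the inner product of this character with each irreducible chi from the table, <chi_6*chi_7, chi> = (1/24) sum_C |C| (chi_6*chi_7)(C) conj(chi(C)):
  <chi_6*chi_7, chi_1> = (1/24)[1*(4)*conj(1) + 1*(-4)*conj(1) + 2*(0)*conj(1) + 2*(2)*conj(1) + 2*(0)*conj(1) + 2*(-2)*conj(1) + 2*(0)*conj(1) + 6*(0)*conj(1) + 6*(0)*conj(1)]
      = (1/24)[(4) + (-4) + (0) + (4) + (0) + (-4) + (0) + (0) + (0)] = 0/24 = 0
  <chi_6*chi_7, chi_2> = (1/24)[1*(4)*conj(1) + 1*(-4)*conj(1) + 2*(0)*conj(1) + 2*(2)*conj(1) + 2*(0)*conj(1) + 2*(-2)*conj(1) + 2*(0)*conj(1) + 6*(0)*conj(-1) + 6*(0)*conj(-1)]
      = (1/24)[(4) + (-4) + (0) + (4) + (0) + (-4) + (0) + (0) + (0)] = 0/24 = 0
  <chi_6*chi_7, chi_3> = (1/24)[1*(4)*conj(1) + 1*(-4)*conj(1) + 2*(0)*conj(-1) + 2*(2)*conj(1) + 2*(0)*conj(-1) + 2*(-2)*conj(1) + 2*(0)*conj(-1) + 6*(0)*conj(1) + 6*(0)*conj(-1)]
      = (1/24)[(4) + (-4) + (0) + (4) + (0) + (-4) + (0) + (0) + (0)] = 0/24 = 0
  <chi_6*chi_7, chi_4> = (1/24)[1*(4)*conj(1) + 1*(-4)*conj(1) + 2*(0)*conj(-1) + 2*(2)*conj(1) + 2*(0)*conj(-1) + 2*(-2)*conj(1) + 2*(0)*conj(-1) + 6*(0)*conj(-1) + 6*(0)*conj(1)]
      = (1/24)[(4) + (-4) + (0) + (4) + (0) + (-4) + (0) + (0) + (0)] = 0/24 = 0
  <chi_6*chi_7, chi_5> = (1/24)[1*(4)*conj(2) + 1*(-4)*conj(-2) + 2*(0)*conj(sqrt(3)) + 2*(2)*conj(1) + 2*(0)*conj(0) + 2*(-2)*conj(-1) + 2*(0)*conj(-sqrt(3)) + 6*(0)*conj(0) + 6*(0)*conj(0)]
      = (1/24)[(8) + (8) + (0) + (4) + (0) + (4) + (0) + (0) + (0)] = 24/24 = 1
  <chi_6*chi_7, chi_6> = (1/24)[1*(4)*conj(2) + 1*(-4)*conj(2) + 2*(0)*conj(1) + 2*(2)*conj(-1) + 2*(0)*conj(-2) + 2*(-2)*conj(-1) + 2*(0)*conj(1) + 6*(0)*conj(0) + 6*(0)*conj(0)]
      = (1/24)[(8) + (-8) + (0) + (-4) + (0) + (4) + (0) + (0) + (0)] = 0/24 = 0
  <chi_6*chi_7, chi_7> = (1/24)[1*(4)*conj(2) + 1*(-4)*conj(-2) + 2*(0)*conj(0) + 2*(2)*conj(-2) + 2*(0)*conj(0) + 2*(-2)*conj(2) + 2*(0)*conj(0) + 6*(0)*conj(0) + 6*(0)*conj(0)]
      = (1/24)[(8) + (8) + (0) + (-8) + (0) + (-8) + (0) + (0) + (0)] = 0/24 = 0
  <chi_6*chi_7, chi_8> = (1/24)[1*(4)*conj(2) + 1*(-4)*conj(2) + 2*(0)*conj(-1) + 2*(2)*conj(-1) + 2*(0)*conj(2) + 2*(-2)*conj(-1) + 2*(0)*conj(-1) + 6*(0)*conj(0) + 6*(0)*conj(0)]
      = (1/24)[(8) + (-8) + (0) + (-4) + (0) + (4) + (0) + (0) + (0)] = 0/24 = 0
  <chi_6*chi_7, chi_9> = (1/24)[1*(4)*conj(2) + 1*(-4)*conj(-2) + 2*(0)*conj(-sqrt(3)) + 2*(2)*conj(1) + 2*(0)*conj(0) + 2*(-2)*conj(-1) + 2*(0)*conj(sqrt(3)) + 6*(0)*conj(0) + 6*(0)*conj(0)]
      = (1/24)[(8) + (8) + (0) + (4) + (0) + (4) + (0) + (0) + (0)] = 24/24 = 1
Hence the multiplicities are chi_5: 1, chi_9: 1. Dimension check: dim(chi_6)*dim(chi_7) = 2*2 = 4 and sum (mult * dim) = 1*2 + 1*2 = 4.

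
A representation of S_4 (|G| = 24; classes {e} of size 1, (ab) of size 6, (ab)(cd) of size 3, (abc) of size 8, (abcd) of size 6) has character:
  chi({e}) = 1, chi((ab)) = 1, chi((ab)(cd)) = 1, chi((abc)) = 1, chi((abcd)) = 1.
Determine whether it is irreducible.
Irreducible: <chi, chi> = 1.

Working: <chi, chi> = (1/|G|) sum_C |C| * |chi(C)|^2 = (1/24)[1*|1|^2 + 6*|1|^2 + 3*|1|^2 + 8*|1|^2 + 6*|1|^2]
  = (1/24)[(1) + (6) + (3) + (8) + (6)] = 24/24 = 1.
A character is irreducible iff <chi, chi> = 1, so this representation is irreducible.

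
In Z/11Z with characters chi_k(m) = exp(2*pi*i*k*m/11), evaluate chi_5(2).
chi_5(2) = zeta_11^10 = exp(-2*I*pi/11)

chi_5(2) = zeta_11^(5*2) = zeta_11^10. Since zeta_11^11 = 1, this equals zeta_11^10 = exp(2*pi*i*10/11) = exp(-2*I*pi/11).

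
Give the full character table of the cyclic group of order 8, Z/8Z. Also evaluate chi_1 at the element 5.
Character table of Z/8Z (irreps indexed chi_0,...,chi_7 with chi_k(m) = zeta_8^(k*m), zeta_8 = exp(2*pi*i/8)):
  irrep \ class  {0} (size 1)  {1} (size 1)    {2} (size 1)  {3} (size 1)    {4} (size 1)  {5} (size 1)    {6} (size 1)  {7} (size 1)  
  chi_0          1             1               1             1               1             1               1             1             
  chi_1          1             exp(I*pi/4)     I             exp(3*I*pi/4)   -1            exp(-3*I*pi/4)  -I            exp(-I*pi/4)  
  chi_2          1             I               -1            -I              1             I               -1            -I            
  chi_3          1             exp(3*I*pi/4)   -I            exp(I*pi/4)     -1            exp(-I*pi/4)    I             exp(-3*I*pi/4)
  chi_4          1             -1              1             -1              1             -1              1             -1            
  chi_5          1             exp(-3*I*pi/4)  I             exp(-I*pi/4)    -1            exp(I*pi/4)     -I            exp(3*I*pi/4) 
  chi_6          1             -I              -1            I               1             -I              -1            I             
  chi_7          1             exp(-I*pi/4)    -I            exp(-3*I*pi/4)  -1            exp(3*I*pi/4)   I             exp(I*pi/4)   

Spot check: chi_1(5) = zeta_8^(1*5) = zeta_8^5 = exp(-3*I*pi/4).

Why: Z/8Z is abelian, so all 8 irreducible complex representations are 1-dimensional. They are given by chi_k(m) = zeta_8^(k*m) for k = 0,...,7. Row orthogonality: sum_m chi_k(m) conj(chi_l(m)) = 8 * [k = l].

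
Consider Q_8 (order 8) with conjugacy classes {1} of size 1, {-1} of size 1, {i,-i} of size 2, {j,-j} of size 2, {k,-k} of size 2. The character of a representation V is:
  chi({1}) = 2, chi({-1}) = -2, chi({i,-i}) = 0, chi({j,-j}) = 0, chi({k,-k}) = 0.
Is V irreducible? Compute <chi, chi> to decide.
Irreducible: <chi, chi> = 1.

Why: <chi, chi> = (1/|G|) sum_C |C| * |chi(C)|^2 = (1/8)[1*|2|^2 + 1*|-2|^2 + 2*|0|^2 + 2*|0|^2 + 2*|0|^2]
  = (1/8)[(4) + (4) + (0) + (0) + (0)] = 8/8 = 1.
A character is irreducible iff <chi, chi> = 1, so this representation is irreducible.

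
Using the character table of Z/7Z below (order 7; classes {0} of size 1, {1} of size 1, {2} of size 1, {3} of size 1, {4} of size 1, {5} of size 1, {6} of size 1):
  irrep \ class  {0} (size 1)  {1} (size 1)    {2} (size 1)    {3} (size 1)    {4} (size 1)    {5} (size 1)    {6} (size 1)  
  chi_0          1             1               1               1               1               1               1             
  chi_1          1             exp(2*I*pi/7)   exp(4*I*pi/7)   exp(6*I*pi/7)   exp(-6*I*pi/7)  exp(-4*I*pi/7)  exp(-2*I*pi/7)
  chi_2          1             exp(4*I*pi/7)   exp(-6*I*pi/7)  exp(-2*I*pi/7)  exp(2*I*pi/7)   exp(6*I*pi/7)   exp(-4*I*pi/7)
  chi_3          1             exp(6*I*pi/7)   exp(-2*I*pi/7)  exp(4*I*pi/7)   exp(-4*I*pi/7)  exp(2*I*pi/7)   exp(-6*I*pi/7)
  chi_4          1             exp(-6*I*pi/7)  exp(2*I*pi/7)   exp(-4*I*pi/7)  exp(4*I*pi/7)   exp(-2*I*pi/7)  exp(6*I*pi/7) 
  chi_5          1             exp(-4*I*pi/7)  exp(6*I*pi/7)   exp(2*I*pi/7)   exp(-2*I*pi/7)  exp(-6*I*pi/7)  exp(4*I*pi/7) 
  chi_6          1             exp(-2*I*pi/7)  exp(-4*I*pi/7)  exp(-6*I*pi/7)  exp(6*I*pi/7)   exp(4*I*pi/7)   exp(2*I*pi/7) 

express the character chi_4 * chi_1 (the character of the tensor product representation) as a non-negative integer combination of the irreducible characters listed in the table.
chi_4 tensor chi_1 = chi_5 (all other irreducibles have multiplicity 0).

Details: The character of a tensor product is the pointwise product (chi_4 * chi_1)(C) = chi_4(C) * chi_1(C):
  {0}: (1)*(1), {1}: (exp(-6*I*pi/7))*(exp(2*I*pi/7)), {2}: (exp(2*I*pi/7))*(exp(4*I*pi/7)), {3}: (exp(-4*I*pi/7))*(exp(6*I*pi/7)), {4}: (exp(4*I*pi/7))*(exp(-6*I*pi/7)), {5}: (exp(-2*I*pi/7))*(exp(-4*I*pi/7)), {6}: (exp(6*I*pi/7))*(exp(-2*I*pi/7))
so (chi_4 * chi_1) takes values
  {0} -> 1, {1} -> exp(-4*I*pi/7), {2} -> exp(6*I*pi/7), {3} -> exp(2*I*pi/7), {4} -> exp(-2*I*pi/7), {5} -> exp(-6*I*pi/7), {6} -> exp(4*I*pi/7).
Now take the inner product of this character with each irreducible chi from the table, <chi_4*chi_1, chi> = (1/7) sum_C |C| (chi_4*chi_1)(C) conj(chi(C)):
  <chi_4*chi_1, chi_0> = (1/7)[1*(1)*conj(1) + 1*(exp(-4*I*pi/7))*conj(1) + 1*(exp(6*I*pi/7))*conj(1) + 1*(exp(2*I*pi/7))*conj(1) + 1*(exp(-2*I*pi/7))*conj(1) + 1*(exp(-6*I*pi/7))*conj(1) + 1*(exp(4*I*pi/7))*conj(1)]
      = (1/7)[(1) + (exp(-4*I*pi/7)) + (exp(6*I*pi/7)) + (exp(2*I*pi/7)) + (exp(-2*I*pi/7)) + (exp(-6*I*pi/7)) + (exp(4*I*pi/7))] = 0/7 = 0
  <chi_4*chi_1, chi_1> = (1/7)[1*(1)*conj(1) + 1*(exp(-4*I*pi/7))*conj(exp(2*I*pi/7)) + 1*(exp(6*I*pi/7))*conj(exp(4*I*pi/7)) + 1*(exp(2*I*pi/7))*conj(exp(6*I*pi/7)) + 1*(exp(-2*I*pi/7))*conj(exp(-6*I*pi/7)) + 1*(exp(-6*I*pi/7))*conj(exp(-4*I*pi/7)) + 1*(exp(4*I*pi/7))*conj(exp(-2*I*pi/7))]
      = (1/7)[(1) + (exp(-6*I*pi/7)) + (exp(2*I*pi/7)) + (exp(-4*I*pi/7)) + (exp(4*I*pi/7)) + (exp(-2*I*pi/7)) + (exp(6*I*pi/7))] = 0/7 = 0
  <chi_4*chi_1, chi_2> = (1/7)[1*(1)*conj(1) + 1*(exp(-4*I*pi/7))*conj(exp(4*I*pi/7)) + 1*(exp(6*I*pi/7))*conj(exp(-6*I*pi/7)) + 1*(exp(2*I*pi/7))*conj(exp(-2*I*pi/7)) + 1*(exp(-2*I*pi/7))*conj(exp(2*I*pi/7)) + 1*(exp(-6*I*pi/7))*conj(exp(6*I*pi/7)) + 1*(exp(4*I*pi/7))*conj(exp(-4*I*pi/7))]
      = (1/7)[(1) + (exp(6*I*pi/7)) + (exp(-2*I*pi/7)) + (exp(4*I*pi/7)) + (exp(-4*I*pi/7)) + (exp(2*I*pi/7)) + (exp(-6*I*pi/7))] = 0/7 = 0
  <chi_4*chi_1, chi_3> = (1/7)[1*(1)*conj(1) + 1*(exp(-4*I*pi/7))*conj(exp(6*I*pi/7)) + 1*(exp(6*I*pi/7))*conj(exp(-2*I*pi/7)) + 1*(exp(2*I*pi/7))*conj(exp(4*I*pi/7)) + 1*(exp(-2*I*pi/7))*conj(exp(-4*I*pi/7)) + 1*(exp(-6*I*pi/7))*conj(exp(2*I*pi/7)) + 1*(exp(4*I*pi/7))*conj(exp(-6*I*pi/7))]
      = (1/7)[(1) + (exp(4*I*pi/7)) + (exp(-6*I*pi/7)) + (exp(-2*I*pi/7)) + (exp(2*I*pi/7)) + (exp(6*I*pi/7)) + (exp(-4*I*pi/7))] = 0/7 = 0
  <chi_4*chi_1, chi_4> = (1/7)[1*(1)*conj(1) + 1*(exp(-4*I*pi/7))*conj(exp(-6*I*pi/7)) + 1*(exp(6*I*pi/7))*conj(exp(2*I*pi/7)) + 1*(exp(2*I*pi/7))*conj(exp(-4*I*pi/7)) + 1*(exp(-2*I*pi/7))*conj(exp(4*I*pi/7)) + 1*(exp(-6*I*pi/7))*conj(exp(-2*I*pi/7)) + 1*(exp(4*I*pi/7))*conj(exp(6*I*pi/7))]
      = (1/7)[(1) + (exp(2*I*pi/7)) + (exp(4*I*pi/7)) + (exp(6*I*pi/7)) + (exp(-6*I*pi/7)) + (exp(-4*I*pi/7)) + (exp(-2*I*pi/7))] = 0/7 = 0
  <chi_4*chi_1, chi_5> = (1/7)[1*(1)*conj(1) + 1*(exp(-4*I*pi/7))*conj(exp(-4*I*pi/7)) + 1*(exp(6*I*pi/7))*conj(exp(6*I*pi/7)) + 1*(exp(2*I*pi/7))*conj(exp(2*I*pi/7)) + 1*(exp(-2*I*pi/7))*conj(exp(-2*I*pi/7)) + 1*(exp(-6*I*pi/7))*conj(exp(-6*I*pi/7)) + 1*(exp(4*I*pi/7))*conj(exp(4*I*pi/7))]
      = (1/7)[(1) + (1) + (1) + (1) + (1) + (1) + (1)] = 7/7 = 1
  <chi_4*chi_1, chi_6> = (1/7)[1*(1)*conj(1) + 1*(exp(-4*I*pi/7))*conj(exp(-2*I*pi/7)) + 1*(exp(6*I*pi/7))*conj(exp(-4*I*pi/7)) + 1*(exp(2*I*pi/7))*conj(exp(-6*I*pi/7)) + 1*(exp(-2*I*pi/7))*conj(exp(6*I*pi/7)) + 1*(exp(-6*I*pi/7))*conj(exp(4*I*pi/7)) + 1*(exp(4*I*pi/7))*conj(exp(2*I*pi/7))]
      = (1/7)[(1) + (exp(-2*I*pi/7)) + (exp(-4*I*pi/7)) + (exp(-6*I*pi/7)) + (exp(6*I*pi/7)) + (exp(4*I*pi/7)) + (exp(2*I*pi/7))] = 0/7 = 0
(Exp terms are combined using exp(i*s)*conj(exp(i*t)) = exp(i*(s-t)), and sums of them are collapsed using the identity that for every m > 1 the m distinct m-th roots of unity sum to 0, e.g. 1 + exp(2*I*pi/3) + exp(-2*I*pi/3) = 0.)
Hence the multiplicities are chi_5: 1. Dimension check: dim(chi_4)*dim(chi_1) = 1*1 = 1 and sum (mult * dim) = 1*1 = 1.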